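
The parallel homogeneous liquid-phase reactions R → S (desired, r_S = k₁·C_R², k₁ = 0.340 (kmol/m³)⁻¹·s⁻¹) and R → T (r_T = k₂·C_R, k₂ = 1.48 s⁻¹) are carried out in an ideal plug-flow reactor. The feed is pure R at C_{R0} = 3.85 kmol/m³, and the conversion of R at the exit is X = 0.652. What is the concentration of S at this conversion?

0.920 kmol/m³

C_R = C_{R0}(1−X) = 1.340 kmol/m³.
Along a PFR/batch, dC_T/dC_R = −r_T/(r_S+r_T) = −k₂/(k₂+k₁·C_R).
Integrating from C_{R0} to C_R: C_T = (1.48/0.340)·ln[(1.48+0.340·3.85)/(1.48+0.340·1.34)] = 4.353·ln(2.789/1.936) = 1.590 kmol/m³.
Then C_S = (C_{R0}−C_R) − C_T = 2.510 − 1.590 = 0.9201 kmol/m³.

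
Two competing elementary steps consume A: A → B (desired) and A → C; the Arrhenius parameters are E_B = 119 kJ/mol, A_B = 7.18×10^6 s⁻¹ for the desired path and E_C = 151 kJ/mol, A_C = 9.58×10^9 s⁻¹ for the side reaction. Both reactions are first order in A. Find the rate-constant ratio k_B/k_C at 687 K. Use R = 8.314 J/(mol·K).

0.203

Since both paths have the same order in A, the concentration cancels and S_{B/C} = k_B/k_C = (A_B/A_C)·exp[(E_C−E_B)/(RT)].
(E_C−E_B)/(RT) = (151−119)×10³/(8.314×687) = 32000/5712 = 5.603.
k_B/k_C = (7.18×10^6/9.58×10^9)·exp(5.603) = 7.495×10^-4 × 271.1 = 0.203.
Since E_B < E_C, lowering the temperature improves selectivity toward B.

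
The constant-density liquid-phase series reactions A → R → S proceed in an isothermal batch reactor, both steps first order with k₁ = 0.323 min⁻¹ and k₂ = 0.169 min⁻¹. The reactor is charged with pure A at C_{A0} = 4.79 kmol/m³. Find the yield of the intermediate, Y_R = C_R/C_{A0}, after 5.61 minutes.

0.470

Solving the coupled first-order balances gives C_R(t) = [k₁/(k₂−k₁)]·C_{A0}·(e^(−k₁t) − e^(−k₂t)).
e^(−k₁t) = e^(−0.323×5.61) = e^(−1.812) = 0.1633; e^(−k₂t) = e^(−0.9481) = 0.3875.
C_R = 0.323×4.79/(0.169−0.323) × (0.1633−0.3875) = (-10.05)×(-0.2242) = 2.252 kmol/m³.
Y_R = C_R/C_{A0} = 2.252/4.79 = 0.470.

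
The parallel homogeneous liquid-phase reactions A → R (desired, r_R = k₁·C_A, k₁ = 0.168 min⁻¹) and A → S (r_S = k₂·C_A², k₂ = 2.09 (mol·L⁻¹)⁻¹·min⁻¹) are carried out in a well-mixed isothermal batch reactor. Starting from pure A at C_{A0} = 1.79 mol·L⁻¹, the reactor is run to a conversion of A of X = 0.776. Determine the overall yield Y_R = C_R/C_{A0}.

C_A = C_{A0}(1−X) = 0.4010 mol·L⁻¹.
Along a PFR/batch, dC_R/dC_A = −r_R/(r_R+r_S) = −k₁/(k₁+k₂·C_A).
Integrating from C_{A0} to C_A: C_R = (0.168/2.09)·ln[(0.168+2.09·1.79)/(0.168+2.09·0.401)] = 0.08038·ln(3.909/1.006) = 0.1091 mol·L⁻¹.
Y_R = C_R/C_{A0} = 0.1091/1.79 = 0.0610.

0.0610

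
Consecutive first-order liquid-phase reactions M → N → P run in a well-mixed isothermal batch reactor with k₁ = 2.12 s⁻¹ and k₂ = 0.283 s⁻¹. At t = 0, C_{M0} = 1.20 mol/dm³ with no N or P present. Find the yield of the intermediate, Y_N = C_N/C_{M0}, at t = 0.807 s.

0.710

For first-order series with pure M initially, C_N(t) = k₁C_{M0}/(k₂−k₁)·(e^(−k₁t) − e^(−k₂t)).
e^(−k₁t) = e^(−2.12×0.807) = e^(−1.711) = 0.1807; e^(−k₂t) = e^(−0.2284) = 0.7958.
C_N = 2.12×1.20/(0.283−2.12) × (0.1807−0.7958) = (-1.385)×(-0.6151) = 0.8518 mol/dm³.
Y_N = C_N/C_{M0} = 0.8518/1.20 = 0.710.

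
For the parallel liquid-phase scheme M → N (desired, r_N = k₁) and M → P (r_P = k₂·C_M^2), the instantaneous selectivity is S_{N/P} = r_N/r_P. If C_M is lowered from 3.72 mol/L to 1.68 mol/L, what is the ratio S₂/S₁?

4.90

S_{N/P} = (k₁/k₂)·C_M^-2, so S₂/S₁ = (C_{M,2}/C_{M,1})^-2.
= (1.68/3.72)^(-2) = (0.4516)^(-2) = 4.90.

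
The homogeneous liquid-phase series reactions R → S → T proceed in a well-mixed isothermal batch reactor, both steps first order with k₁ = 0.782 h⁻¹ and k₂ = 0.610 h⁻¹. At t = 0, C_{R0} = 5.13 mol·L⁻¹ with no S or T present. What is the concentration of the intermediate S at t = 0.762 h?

1.80 mol·L⁻¹

Solving the coupled first-order balances gives C_S(t) = [k₁/(k₂−k₁)]·C_{R0}·(e^(−k₁t) − e^(−k₂t)).
e^(−k₁t) = e^(−0.782×0.762) = e^(−0.5959) = 0.5511; e^(−k₂t) = e^(−0.4648) = 0.6282.
C_S = 0.782×5.13/(0.610−0.782) × (0.5511−0.6282) = (-23.32)×(-0.07717) = 1.800 mol·L⁻¹.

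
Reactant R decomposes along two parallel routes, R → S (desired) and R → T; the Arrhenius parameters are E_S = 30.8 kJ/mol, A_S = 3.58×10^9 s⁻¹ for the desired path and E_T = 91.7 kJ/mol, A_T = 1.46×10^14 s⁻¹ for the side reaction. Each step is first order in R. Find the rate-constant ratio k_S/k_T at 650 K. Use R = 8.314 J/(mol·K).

k_S/k_T = (A_S/A_T)·exp[−(E_S−E_T)/(RT)] = (A_S/A_T)·exp[(E_T−E_S)/(RT)].
(E_T−E_S)/(RT) = (91.7−30.8)×10³/(8.314×650) = 60900/5404 = 11.27.
k_S/k_T = (3.58×10^9/1.46×10^14)·exp(11.27) = 2.452×10^-5 × 78372 = 1.92.
Since E_S < E_T, lowering the temperature improves selectivity toward S.

1.92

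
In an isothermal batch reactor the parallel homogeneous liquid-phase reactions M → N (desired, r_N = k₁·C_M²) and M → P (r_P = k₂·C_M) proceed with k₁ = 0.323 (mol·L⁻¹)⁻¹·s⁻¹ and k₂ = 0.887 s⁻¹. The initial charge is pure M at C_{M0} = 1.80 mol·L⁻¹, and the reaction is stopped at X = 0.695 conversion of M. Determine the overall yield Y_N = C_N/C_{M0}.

0.204

C_M = C_{M0}(1−X) = 0.5490 mol·L⁻¹.
Along a PFR/batch, dC_P/dC_M = −r_P/(r_N+r_P) = −k₂/(k₂+k₁·C_M).
Integrating from C_{M0} to C_M: C_P = (0.887/0.323)·ln[(0.887+0.323·1.80)/(0.887+0.323·0.549)] = 2.746·ln(1.468/1.064) = 0.8838 mol·L⁻¹.
Then C_N = (C_{M0}−C_M) − C_P = 1.251 − 0.8838 = 0.3672 mol·L⁻¹.
Y_N = C_N/C_{M0} = 0.3672/1.80 = 0.204.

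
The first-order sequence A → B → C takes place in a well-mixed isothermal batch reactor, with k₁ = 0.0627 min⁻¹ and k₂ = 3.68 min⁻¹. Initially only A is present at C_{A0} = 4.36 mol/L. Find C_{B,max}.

0.0692 mol/L

Evaluating C_B at t_opt = ln(k₂/k₁)/(k₂−k₁) gives C_{B,max}/C_{A0} = (k₁/k₂)^[k₂/(k₂−k₁)].
= (0.0627/3.68)^(3.68/(3.68−0.0627)) = (0.01704)^(1.017) = 0.01588.
C_{B,max} = 0.01588×4.36 = 0.0692 mol/L.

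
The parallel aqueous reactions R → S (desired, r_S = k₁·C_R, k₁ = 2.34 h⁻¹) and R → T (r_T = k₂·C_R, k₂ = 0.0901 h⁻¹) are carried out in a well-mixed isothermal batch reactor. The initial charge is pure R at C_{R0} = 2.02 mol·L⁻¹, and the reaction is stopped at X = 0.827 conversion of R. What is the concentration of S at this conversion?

1.61 mol·L⁻¹

C_R = C_{R0}(1−X) = 0.3495 mol·L⁻¹.
Both paths are first order in R, so the instantaneous fraction to S is constant: dC_S/d(−C_R) = k₁/(k₁+k₂) = 0.9629.
C_S = 0.9629·(C_{R0}−C_R) = 0.9629×1.671 = 1.61 mol·L⁻¹.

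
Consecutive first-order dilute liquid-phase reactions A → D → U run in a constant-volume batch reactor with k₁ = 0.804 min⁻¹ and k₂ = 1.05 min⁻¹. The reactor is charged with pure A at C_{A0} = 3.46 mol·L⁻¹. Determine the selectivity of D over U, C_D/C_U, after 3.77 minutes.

Solving the coupled first-order balances gives C_D(t) = [k₁/(k₂−k₁)]·C_{A0}·(e^(−k₁t) − e^(−k₂t)).
e^(−k₁t) = e^(−0.804×3.77) = e^(−3.031) = 0.04826; e^(−k₂t) = e^(−3.959) = 0.01909.
C_D = 0.804×3.46/(1.05−0.804) × (0.04826−0.01909) = 11.31×0.02917 = 0.3299 mol·L⁻¹.
C_A = C_{A0}e^(−k₁t) = 0.1670 mol·L⁻¹, so C_U = C_{A0}−C_A−C_D = 2.963 mol·L⁻¹; C_D/C_U = 0.111.

0.111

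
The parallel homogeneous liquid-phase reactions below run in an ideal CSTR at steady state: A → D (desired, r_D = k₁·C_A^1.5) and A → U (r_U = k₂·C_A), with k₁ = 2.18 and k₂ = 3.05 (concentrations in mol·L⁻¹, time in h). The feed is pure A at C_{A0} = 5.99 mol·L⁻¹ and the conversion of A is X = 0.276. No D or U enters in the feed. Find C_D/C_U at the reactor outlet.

Exit C_A = C_{A0}(1−X) = 5.99×0.724 = 4.337 mol·L⁻¹.
A CSTR operates uniformly at the exit composition, giving r_D = 19.69 and r_U = 13.23 (each k·C_A^n at C_A = 4.337).
Overall selectivity = C_D/C_U = r_Dτ/(r_Uτ) = r_D/r_U = 1.49.

1.49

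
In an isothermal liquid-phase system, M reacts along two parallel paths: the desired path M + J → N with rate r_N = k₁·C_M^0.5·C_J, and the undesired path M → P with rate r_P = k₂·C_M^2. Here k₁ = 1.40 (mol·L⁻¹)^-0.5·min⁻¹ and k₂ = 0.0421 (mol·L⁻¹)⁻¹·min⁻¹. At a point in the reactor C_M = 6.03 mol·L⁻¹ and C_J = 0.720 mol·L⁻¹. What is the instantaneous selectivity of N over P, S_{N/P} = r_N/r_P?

S_{N/P} = r_N/r_P = (k₁·C_M^0.5·C_J)/(k₂·C_M^2) = (k₁/k₂)·C_M^-1.5·C_J.
= (1.40×6.030^0.5×0.7200) / (0.0421×6.030^2) = 2.475/1.531 = 1.62.

1.62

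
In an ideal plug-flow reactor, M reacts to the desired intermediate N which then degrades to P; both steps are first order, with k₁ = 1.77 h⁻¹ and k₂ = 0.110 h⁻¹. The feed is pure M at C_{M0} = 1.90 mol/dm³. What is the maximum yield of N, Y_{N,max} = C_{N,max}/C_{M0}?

0.832

At the optimum, C_{N,max}/C_{M0} = (k₁/k₂)^[k₂/(k₂−k₁)].
= (1.77/0.110)^(0.110/(0.110−1.77)) = (16.09)^(-0.06627) = 0.8319.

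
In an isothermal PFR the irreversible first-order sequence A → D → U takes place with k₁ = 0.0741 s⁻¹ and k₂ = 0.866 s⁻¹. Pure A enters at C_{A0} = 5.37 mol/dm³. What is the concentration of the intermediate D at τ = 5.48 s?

0.330 mol/dm³

The intermediate concentration in a first-order A→B→C sequence is C_D = k₁C_{A0}(e^(−k₁τ) − e^(−k₂τ))/(k₂−k₁).
e^(−k₁τ) = e^(−0.0741×5.48) = e^(−0.4061) = 0.6663; e^(−k₂τ) = e^(−4.746) = 0.008689.
C_D = 0.0741×5.37/(0.866−0.0741) × (0.6663−0.008689) = 0.5025×0.6576 = 0.3304 mol/dm³.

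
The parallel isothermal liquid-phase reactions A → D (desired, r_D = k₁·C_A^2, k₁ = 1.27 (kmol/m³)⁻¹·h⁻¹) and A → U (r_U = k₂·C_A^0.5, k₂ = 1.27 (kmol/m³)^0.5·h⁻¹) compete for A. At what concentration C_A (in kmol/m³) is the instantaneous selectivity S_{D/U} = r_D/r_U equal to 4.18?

S_{D/U} = (k₁/k₂)·C_A^1.5 ⇒ C_A = (S·k₂/k₁)^(1/1.5).
= (4.18×1.27/1.27)^(0.6667) = (4.180)^(0.6667) = 2.59 kmol/m³.

2.59 kmol/m³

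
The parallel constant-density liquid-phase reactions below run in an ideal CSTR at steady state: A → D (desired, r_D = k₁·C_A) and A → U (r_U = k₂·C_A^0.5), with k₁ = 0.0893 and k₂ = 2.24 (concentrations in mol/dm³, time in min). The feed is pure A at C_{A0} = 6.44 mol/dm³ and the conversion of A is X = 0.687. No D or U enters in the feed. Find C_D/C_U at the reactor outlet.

0.0566

Exit C_A = C_{A0}(1−X) = 6.44×0.313 = 2.016 mol/dm³.
A CSTR operates uniformly at the exit composition, giving r_D = 0.1800 and r_U = 3.180 (each k·C_A^n at C_A = 2.016).
Overall selectivity = C_D/C_U = r_Dτ/(r_Uτ) = r_D/r_U = 0.0566.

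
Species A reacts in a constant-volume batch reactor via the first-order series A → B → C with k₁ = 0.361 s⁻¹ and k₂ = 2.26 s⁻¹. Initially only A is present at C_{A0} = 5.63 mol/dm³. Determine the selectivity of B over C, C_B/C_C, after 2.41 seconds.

0.157

For first-order series with pure A initially, C_B(t) = k₁C_{A0}/(k₂−k₁)·(e^(−k₁t) − e^(−k₂t)).
e^(−k₁t) = e^(−0.361×2.41) = e^(−0.8700) = 0.4189; e^(−k₂t) = e^(−5.447) = 0.004311.
C_B = 0.361×5.63/(2.26−0.361) × (0.4189−0.004311) = 1.070×0.4146 = 0.4438 mol/dm³.
C_A = C_{A0}e^(−k₁t) = 2.359 mol/dm³, so C_C = C_{A0}−C_A−C_B = 2.828 mol/dm³; C_B/C_C = 0.157.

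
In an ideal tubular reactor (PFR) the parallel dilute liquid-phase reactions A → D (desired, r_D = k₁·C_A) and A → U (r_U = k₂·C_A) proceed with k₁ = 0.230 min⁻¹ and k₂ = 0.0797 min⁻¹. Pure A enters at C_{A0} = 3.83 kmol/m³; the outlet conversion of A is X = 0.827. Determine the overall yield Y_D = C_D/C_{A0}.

C_A = C_{A0}(1−X) = 0.6626 kmol/m³.
Both paths are first order in A, so the instantaneous fraction to D is constant: dC_D/d(−C_A) = k₁/(k₁+k₂) = 0.7427.
C_D = 0.7427·(C_{A0}−C_A) = 0.7427×3.167 = 2.35 kmol/m³.
Y_D = C_D/C_{A0} = 2.352/3.83 = 0.614.

0.614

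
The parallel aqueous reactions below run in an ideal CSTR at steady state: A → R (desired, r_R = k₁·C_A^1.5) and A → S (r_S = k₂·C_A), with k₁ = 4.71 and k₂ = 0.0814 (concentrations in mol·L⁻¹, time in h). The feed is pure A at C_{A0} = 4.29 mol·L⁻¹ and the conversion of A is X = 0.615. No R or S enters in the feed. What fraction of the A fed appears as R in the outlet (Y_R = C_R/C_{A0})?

Exit C_A = C_{A0}(1−X) = 4.29×0.385 = 1.652 mol·L⁻¹.
In a CSTR the entire volume is at exit conditions, so r_R = 4.71×1.652^1.5 = 9.998 and r_S = 0.0814×1.652 = 0.1344.
Fraction of consumed A going to R: r_R/(r_R+r_S) = 0.9867.
C_R = 0.9867·C_{A0}·X = 0.9867×4.29×0.615 = 2.60 mol·L⁻¹; Y_R = C_R/C_{A0} = 0.607.

0.607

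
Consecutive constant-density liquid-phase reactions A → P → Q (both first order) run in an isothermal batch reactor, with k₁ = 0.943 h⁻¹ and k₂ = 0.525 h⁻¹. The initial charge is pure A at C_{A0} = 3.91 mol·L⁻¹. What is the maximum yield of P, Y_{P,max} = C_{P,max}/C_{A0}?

0.479

At the optimum, C_{P,max}/C_{A0} = (k₁/k₂)^[k₂/(k₂−k₁)].
= (0.943/0.525)^(0.525/(0.525−0.943)) = (1.796)^(-1.256) = 0.4792.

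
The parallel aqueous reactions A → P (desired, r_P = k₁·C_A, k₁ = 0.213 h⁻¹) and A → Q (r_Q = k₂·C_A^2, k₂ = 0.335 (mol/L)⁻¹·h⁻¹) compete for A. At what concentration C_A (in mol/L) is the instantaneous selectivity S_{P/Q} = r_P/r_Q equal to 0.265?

S_{P/Q} = (k₁/k₂)·C_A⁻¹ ⇒ C_A = (S·k₂/k₁)^(-1).
= (0.265×0.335/0.213)^(-1) = (0.4168)^(-1) = 2.40 mol/L.

2.40 mol/L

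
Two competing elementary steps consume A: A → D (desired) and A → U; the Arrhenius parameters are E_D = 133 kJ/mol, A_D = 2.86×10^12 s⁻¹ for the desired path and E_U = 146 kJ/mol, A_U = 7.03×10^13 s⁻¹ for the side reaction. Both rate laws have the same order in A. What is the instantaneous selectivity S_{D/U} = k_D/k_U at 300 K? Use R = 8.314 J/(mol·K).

7.46

k_D/k_U = (A_D/A_U)·exp[−(E_D−E_U)/(RT)] = (A_D/A_U)·exp[(E_U−E_D)/(RT)].
(E_U−E_D)/(RT) = (146−133)×10³/(8.314×300) = 13000/2494 = 5.212.
k_D/k_U = (2.86×10^12/7.03×10^13)·exp(5.212) = 0.04068 × 183.5 = 7.46.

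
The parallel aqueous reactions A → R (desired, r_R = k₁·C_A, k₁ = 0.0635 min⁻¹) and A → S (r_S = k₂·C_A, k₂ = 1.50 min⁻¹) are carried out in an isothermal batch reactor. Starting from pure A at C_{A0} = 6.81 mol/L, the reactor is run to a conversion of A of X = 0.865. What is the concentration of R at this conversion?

0.239 mol/L

C_A = C_{A0}(1−X) = 0.9194 mol/L.
Both paths are first order in A, so the instantaneous fraction to R is constant: dC_R/d(−C_A) = k₁/(k₁+k₂) = 0.04061.
C_R = 0.04061·(C_{A0}−C_A) = 0.04061×5.891 = 0.239 mol/L.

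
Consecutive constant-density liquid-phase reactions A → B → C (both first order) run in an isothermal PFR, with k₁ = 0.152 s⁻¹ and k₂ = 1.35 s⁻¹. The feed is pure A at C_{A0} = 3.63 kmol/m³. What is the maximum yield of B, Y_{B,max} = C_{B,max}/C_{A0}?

Evaluating C_B at τ_opt = ln(k₂/k₁)/(k₂−k₁) gives C_{B,max}/C_{A0} = (k₁/k₂)^[k₂/(k₂−k₁)].
= (0.152/1.35)^(1.35/(1.35−0.152)) = (0.1126)^(1.127) = 0.08534.

0.0853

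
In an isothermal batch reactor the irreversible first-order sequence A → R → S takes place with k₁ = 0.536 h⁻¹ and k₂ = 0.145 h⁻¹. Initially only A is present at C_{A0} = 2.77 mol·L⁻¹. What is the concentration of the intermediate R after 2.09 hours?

For first-order series with pure A initially, C_R(t) = k₁C_{A0}/(k₂−k₁)·(e^(−k₁t) − e^(−k₂t)).
e^(−k₁t) = e^(−0.536×2.09) = e^(−1.120) = 0.3262; e^(−k₂t) = e^(−0.3030) = 0.7386.
C_R = 0.536×2.77/(0.145−0.536) × (0.3262−0.7386) = (-3.797)×(-0.4124) = 1.566 mol·L⁻¹.

1.57 mol·L⁻¹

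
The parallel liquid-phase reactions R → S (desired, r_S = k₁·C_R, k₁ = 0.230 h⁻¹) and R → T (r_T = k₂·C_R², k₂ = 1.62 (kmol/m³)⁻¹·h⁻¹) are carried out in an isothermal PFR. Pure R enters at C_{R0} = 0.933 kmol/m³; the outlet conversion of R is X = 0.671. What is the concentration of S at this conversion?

C_R = C_{R0}(1−X) = 0.3070 kmol/m³.
Along a PFR/batch, dC_S/dC_R = −r_S/(r_S+r_T) = −k₁/(k₁+k₂·C_R).
Integrating from C_{R0} to C_R: C_S = (0.230/1.62)·ln[(0.230+1.62·0.933)/(0.230+1.62·0.307)] = 0.1420·ln(1.741/0.7273) = 0.1240 kmol/m³.

0.124 kmol/m³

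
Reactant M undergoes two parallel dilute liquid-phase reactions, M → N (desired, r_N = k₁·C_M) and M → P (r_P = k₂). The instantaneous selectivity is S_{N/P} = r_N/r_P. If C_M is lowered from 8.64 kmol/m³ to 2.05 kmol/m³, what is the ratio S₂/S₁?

0.237

S_{N/P} = (k₁/k₂)·C_M, so S₂/S₁ = (C_{M,2}/C_{M,1}).
= 2.05/8.64 = 0.237.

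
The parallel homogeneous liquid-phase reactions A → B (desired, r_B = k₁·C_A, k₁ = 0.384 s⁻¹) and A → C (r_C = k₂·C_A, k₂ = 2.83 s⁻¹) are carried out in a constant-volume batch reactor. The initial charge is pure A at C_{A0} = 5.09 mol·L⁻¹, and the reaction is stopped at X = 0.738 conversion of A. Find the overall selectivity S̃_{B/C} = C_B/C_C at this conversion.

C_A = C_{A0}(1−X) = 1.334 mol·L⁻¹.
Both paths are first order in A, so the instantaneous fraction to B is constant: dC_B/d(−C_A) = k₁/(k₁+k₂) = 0.1195.
C_B = 0.1195·(C_{A0}−C_A) = 0.1195×3.756 = 0.449 mol·L⁻¹.
C_C = (C_{A0}−C_A)−C_B = 3.308 mol·L⁻¹; S̃_{B/C} = 0.4488/3.308 = 0.136.

0.136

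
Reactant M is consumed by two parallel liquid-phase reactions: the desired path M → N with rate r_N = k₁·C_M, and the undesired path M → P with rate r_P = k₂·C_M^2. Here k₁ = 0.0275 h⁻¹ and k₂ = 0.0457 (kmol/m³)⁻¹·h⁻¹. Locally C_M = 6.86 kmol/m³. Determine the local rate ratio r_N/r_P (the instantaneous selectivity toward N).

S_{N/P} = r_N/r_P = (k₁·C_M)/(k₂·C_M^2) = (k₁/k₂)·C_M⁻¹.
= (0.0275×6.860) / (0.0457×6.860^2) = 0.1887/2.151 = 0.0877.
The undesired path is higher order in M, so low C_M (CSTR or dilute feed) favours N.

0.0877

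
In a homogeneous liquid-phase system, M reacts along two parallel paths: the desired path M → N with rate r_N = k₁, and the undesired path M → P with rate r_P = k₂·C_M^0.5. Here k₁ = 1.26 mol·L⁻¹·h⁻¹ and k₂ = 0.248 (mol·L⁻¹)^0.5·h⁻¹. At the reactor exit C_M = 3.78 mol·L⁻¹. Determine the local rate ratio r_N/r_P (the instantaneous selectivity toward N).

2.61

S_{N/P} = r_N/r_P = (k₁)/(k₂·C_M^0.5) = (k₁/k₂)·C_M^-0.5.
= (1.26) / (0.248×3.780^0.5) = 1.260/0.4822 = 2.61.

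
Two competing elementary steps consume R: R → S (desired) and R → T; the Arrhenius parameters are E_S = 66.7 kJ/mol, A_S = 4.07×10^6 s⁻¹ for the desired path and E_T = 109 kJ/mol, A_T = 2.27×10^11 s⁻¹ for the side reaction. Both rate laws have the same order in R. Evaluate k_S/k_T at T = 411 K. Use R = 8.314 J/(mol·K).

4.26

k_S/k_T = (A_S/A_T)·exp[−(E_S−E_T)/(RT)] = (A_S/A_T)·exp[(E_T−E_S)/(RT)].
(E_T−E_S)/(RT) = (109−66.7)×10³/(8.314×411) = 42300/3417 = 12.38.
k_S/k_T = (4.07×10^6/2.27×10^11)·exp(12.38) = 1.793×10^-5 × 2.378×10^5 = 4.26.
Since E_S < E_T, lowering the temperature improves selectivity toward S.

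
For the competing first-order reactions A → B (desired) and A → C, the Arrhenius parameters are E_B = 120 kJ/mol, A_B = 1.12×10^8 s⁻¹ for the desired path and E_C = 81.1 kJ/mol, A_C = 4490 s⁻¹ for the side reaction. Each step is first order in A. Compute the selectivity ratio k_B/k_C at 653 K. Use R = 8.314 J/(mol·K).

19.3

k_B/k_C = (A_B/A_C)·exp[−(E_B−E_C)/(RT)] = (A_B/A_C)·exp[(E_C−E_B)/(RT)].
(E_C−E_B)/(RT) = (81.1−120)×10³/(8.314×653) = -38900/5429 = -7.165.
k_B/k_C = (1.12×10^8/4490)·exp(-7.165) = 24944 × 7.730×10^-4 = 19.3.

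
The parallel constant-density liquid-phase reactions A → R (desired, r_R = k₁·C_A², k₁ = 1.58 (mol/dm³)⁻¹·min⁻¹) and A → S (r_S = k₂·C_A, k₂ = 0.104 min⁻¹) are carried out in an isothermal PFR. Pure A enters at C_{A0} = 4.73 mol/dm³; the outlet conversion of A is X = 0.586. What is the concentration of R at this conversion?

2.71 mol/dm³

C_A = C_{A0}(1−X) = 1.958 mol/dm³.
Along a PFR/batch, dC_S/dC_A = −r_S/(r_R+r_S) = −k₂/(k₂+k₁·C_A).
Integrating from C_{A0} to C_A: C_S = (0.104/1.58)·ln[(0.104+1.58·4.73)/(0.104+1.58·1.96)] = 0.06582·ln(7.577/3.198) = 0.05678 mol/dm³.
Then C_R = (C_{A0}−C_A) − C_S = 2.772 − 0.05678 = 2.715 mol/dm³.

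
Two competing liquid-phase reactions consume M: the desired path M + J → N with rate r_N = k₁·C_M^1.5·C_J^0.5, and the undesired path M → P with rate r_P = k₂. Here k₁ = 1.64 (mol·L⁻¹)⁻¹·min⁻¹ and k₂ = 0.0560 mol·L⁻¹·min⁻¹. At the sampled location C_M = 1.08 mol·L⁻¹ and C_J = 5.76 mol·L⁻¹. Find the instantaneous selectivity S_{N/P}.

78.9

S_{N/P} = r_N/r_P = (k₁·C_M^1.5·C_J^0.5)/(k₂) = (k₁/k₂)·C_M^1.5·C_J^0.5.
= (1.64×1.080^1.5×5.760^0.5) / (0.0560) = 4.418/0.05600 = 78.9.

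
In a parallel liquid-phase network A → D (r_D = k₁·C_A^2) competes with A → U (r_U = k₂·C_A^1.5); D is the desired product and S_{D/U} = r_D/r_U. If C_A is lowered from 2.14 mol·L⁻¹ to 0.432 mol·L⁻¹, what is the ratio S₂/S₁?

S_{D/U} = (k₁/k₂)·C_A^0.5, so S₂/S₁ = (C_{A,2}/C_{A,1})^0.5.
= (0.432/2.14)^0.5 = (0.2019)^0.5 = 0.449.

0.449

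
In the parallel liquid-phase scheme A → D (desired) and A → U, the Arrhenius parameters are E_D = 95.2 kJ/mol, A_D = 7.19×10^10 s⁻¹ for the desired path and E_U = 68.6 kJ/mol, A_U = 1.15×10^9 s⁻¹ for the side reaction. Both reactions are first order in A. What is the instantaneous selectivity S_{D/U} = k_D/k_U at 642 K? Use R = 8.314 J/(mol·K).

0.428

k_D/k_U = (A_D/A_U)·exp[−(E_D−E_U)/(RT)] = (A_D/A_U)·exp[(E_U−E_D)/(RT)].
(E_U−E_D)/(RT) = (68.6−95.2)×10³/(8.314×642) = -26600/5338 = -4.984.
k_D/k_U = (7.19×10^10/1.15×10^9)·exp(-4.984) = 62.52 × 0.006850 = 0.428.
Since E_D > E_U, raising the temperature improves selectivity toward D.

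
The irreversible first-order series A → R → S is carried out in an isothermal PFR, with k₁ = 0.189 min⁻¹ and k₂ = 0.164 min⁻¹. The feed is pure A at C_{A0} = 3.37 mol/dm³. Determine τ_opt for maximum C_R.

5.68 min

The intermediate peaks when r₁ = r₂, i.e. k₁e^(−k₁τ) = k₂e^(−k₂τ), giving τ_opt = ln(k₂/k₁)/(k₂−k₁).
= ln(0.164/0.189)/(0.164−0.189) = ln(0.8677)/-0.02500 = -0.1419/-0.02500 = 5.68 min.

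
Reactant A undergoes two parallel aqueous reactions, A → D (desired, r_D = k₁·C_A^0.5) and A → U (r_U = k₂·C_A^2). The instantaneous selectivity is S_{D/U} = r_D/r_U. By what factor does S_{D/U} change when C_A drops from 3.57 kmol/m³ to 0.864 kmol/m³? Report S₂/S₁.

8.40

S_{D/U} = (k₁/k₂)·C_A^-1.5, so S₂/S₁ = (C_{A,2}/C_{A,1})^-1.5.
= (0.864/3.57)^(-1.5) = (0.2420)^(-1.5) = 8.40.
Selectivity toward D rises as C_A falls — low-concentration operation is favoured.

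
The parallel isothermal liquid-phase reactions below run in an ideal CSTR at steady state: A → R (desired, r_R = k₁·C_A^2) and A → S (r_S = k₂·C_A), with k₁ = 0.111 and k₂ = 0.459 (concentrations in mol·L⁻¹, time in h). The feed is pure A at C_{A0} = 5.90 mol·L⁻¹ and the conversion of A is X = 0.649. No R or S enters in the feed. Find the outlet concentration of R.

Exit C_A = C_{A0}(1−X) = 5.90×0.351 = 2.071 mol·L⁻¹.
In a CSTR the entire volume is at exit conditions, so r_R = 0.111×2.071^2 = 0.4760 and r_S = 0.459×2.071 = 0.9505.
Fraction of consumed A going to R: r_R/(r_R+r_S) = 0.3337.
C_R = 0.3337·C_{A0}·X = 0.3337×5.90×0.649 = 1.28 mol·L⁻¹.

1.28 mol·L⁻¹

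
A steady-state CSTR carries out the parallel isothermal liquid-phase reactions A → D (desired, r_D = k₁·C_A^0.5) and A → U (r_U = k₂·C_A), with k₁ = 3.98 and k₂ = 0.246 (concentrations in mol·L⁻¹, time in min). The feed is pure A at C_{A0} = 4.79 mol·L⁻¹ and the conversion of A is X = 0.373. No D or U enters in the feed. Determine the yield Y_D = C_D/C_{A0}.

0.337

Exit C_A = C_{A0}(1−X) = 4.79×0.627 = 3.003 mol·L⁻¹.
Rates in a CSTR are evaluated at the outlet concentration: r_D = 3.98×3.003^0.5 = 6.897, r_U = 0.246×3.003 = 0.7388.
Fraction of consumed A going to D: r_D/(r_D+r_U) = 0.9032.
C_D = 0.9032·C_{A0}·X = 0.9032×4.79×0.373 = 1.61 mol·L⁻¹; Y_D = C_D/C_{A0} = 0.337.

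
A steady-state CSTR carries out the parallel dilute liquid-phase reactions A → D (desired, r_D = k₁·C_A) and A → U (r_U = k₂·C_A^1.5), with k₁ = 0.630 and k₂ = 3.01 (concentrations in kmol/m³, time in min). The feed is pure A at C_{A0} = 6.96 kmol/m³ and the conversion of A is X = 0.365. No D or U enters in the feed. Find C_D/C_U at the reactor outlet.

Exit C_A = C_{A0}(1−X) = 6.96×0.635 = 4.420 kmol/m³.
A CSTR operates uniformly at the exit composition, giving r_D = 2.784 and r_U = 27.97 (each k·C_A^n at C_A = 4.420).
Overall selectivity = C_D/C_U = r_Dτ/(r_Uτ) = r_D/r_U = 0.0996.

0.0996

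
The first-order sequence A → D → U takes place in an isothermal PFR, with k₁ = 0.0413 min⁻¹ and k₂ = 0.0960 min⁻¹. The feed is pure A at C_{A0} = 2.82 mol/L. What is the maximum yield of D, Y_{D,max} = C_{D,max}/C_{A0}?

For a first-order series the maximum intermediate yield is C_{D,max}/C_{A0} = (k₁/k₂)^[k₂/(k₂−k₁)].
= (0.0413/0.0960)^(0.0960/(0.0960−0.0413)) = (0.4302)^(1.755) = 0.2276.

0.228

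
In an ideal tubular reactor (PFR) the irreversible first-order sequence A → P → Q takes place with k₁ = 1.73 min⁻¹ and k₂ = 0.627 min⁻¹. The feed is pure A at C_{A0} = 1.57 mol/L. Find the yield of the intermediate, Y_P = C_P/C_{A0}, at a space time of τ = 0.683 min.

0.541

The intermediate concentration in a first-order A→B→C sequence is C_P = k₁C_{A0}(e^(−k₁τ) − e^(−k₂τ))/(k₂−k₁).
e^(−k₁τ) = e^(−1.73×0.683) = e^(−1.182) = 0.3068; e^(−k₂τ) = e^(−0.4282) = 0.6517.
C_P = 1.73×1.57/(0.627−1.73) × (0.3068−0.6517) = (-2.462)×(-0.3449) = 0.8492 mol/L.
Y_P = C_P/C_{A0} = 0.8492/1.57 = 0.541.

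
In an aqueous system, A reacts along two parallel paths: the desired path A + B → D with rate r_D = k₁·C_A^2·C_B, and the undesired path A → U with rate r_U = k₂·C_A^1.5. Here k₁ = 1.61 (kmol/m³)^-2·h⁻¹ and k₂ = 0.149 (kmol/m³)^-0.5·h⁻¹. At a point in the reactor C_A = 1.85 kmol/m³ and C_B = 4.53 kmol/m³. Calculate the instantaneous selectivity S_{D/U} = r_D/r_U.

S_{D/U} = r_D/r_U = (k₁·C_A^2·C_B)/(k₂·C_A^1.5) = (k₁/k₂)·C_A^0.5·C_B.
= (1.61×1.850^2×4.530) / (0.149×1.850^1.5) = 24.96/0.3749 = 66.6.
Since the desired path is higher order in A, keeping C_A high (PFR or concentrated feed) favours D.

66.6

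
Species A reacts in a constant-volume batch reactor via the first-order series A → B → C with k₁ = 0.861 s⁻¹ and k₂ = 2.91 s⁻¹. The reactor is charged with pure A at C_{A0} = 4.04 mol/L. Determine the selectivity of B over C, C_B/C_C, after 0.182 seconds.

3.37

Solving the coupled first-order balances gives C_B(t) = [k₁/(k₂−k₁)]·C_{A0}·(e^(−k₁t) − e^(−k₂t)).
e^(−k₁t) = e^(−0.861×0.182) = e^(−0.1567) = 0.8550; e^(−k₂t) = e^(−0.5296) = 0.5888.
C_B = 0.861×4.04/(2.91−0.861) × (0.8550−0.5888) = 1.698×0.2661 = 0.4518 mol/L.
C_A = C_{A0}e^(−k₁t) = 3.454 mol/L, so C_C = C_{A0}−C_A−C_B = 0.1342 mol/L; C_B/C_C = 3.37.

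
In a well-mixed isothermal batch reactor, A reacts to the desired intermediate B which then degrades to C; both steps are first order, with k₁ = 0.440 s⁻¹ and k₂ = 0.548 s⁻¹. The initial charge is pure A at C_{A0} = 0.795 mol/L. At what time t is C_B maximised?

2.03 s

The intermediate peaks when r₁ = r₂, i.e. k₁e^(−k₁t) = k₂e^(−k₂t), giving t_opt = ln(k₂/k₁)/(k₂−k₁).
= ln(0.548/0.440)/(0.548−0.440) = ln(1.245)/0.1080 = 0.2195/0.1080 = 2.03 s.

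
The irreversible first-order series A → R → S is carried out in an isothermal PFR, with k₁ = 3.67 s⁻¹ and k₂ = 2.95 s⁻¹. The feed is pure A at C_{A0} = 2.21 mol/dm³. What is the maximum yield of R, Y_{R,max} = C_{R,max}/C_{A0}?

0.409

Evaluating C_R at τ_opt = ln(k₂/k₁)/(k₂−k₁) gives C_{R,max}/C_{A0} = (k₁/k₂)^[k₂/(k₂−k₁)].
= (3.67/2.95)^(2.95/(2.95−3.67)) = (1.244)^(-4.097) = 0.4087.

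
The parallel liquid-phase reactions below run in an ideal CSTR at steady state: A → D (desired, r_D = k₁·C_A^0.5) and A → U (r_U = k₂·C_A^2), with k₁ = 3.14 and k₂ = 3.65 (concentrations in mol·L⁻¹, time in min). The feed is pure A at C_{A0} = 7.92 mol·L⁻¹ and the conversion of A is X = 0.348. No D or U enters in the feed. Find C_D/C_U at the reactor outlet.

Exit C_A = C_{A0}(1−X) = 7.92×0.652 = 5.164 mol·L⁻¹.
In a CSTR the entire volume is at exit conditions, so r_D = 3.14×5.164^0.5 = 7.135 and r_U = 3.65×5.164^2 = 97.33.
Overall selectivity = C_D/C_U = r_Dτ/(r_Uτ) = r_D/r_U = 0.0733.

0.0733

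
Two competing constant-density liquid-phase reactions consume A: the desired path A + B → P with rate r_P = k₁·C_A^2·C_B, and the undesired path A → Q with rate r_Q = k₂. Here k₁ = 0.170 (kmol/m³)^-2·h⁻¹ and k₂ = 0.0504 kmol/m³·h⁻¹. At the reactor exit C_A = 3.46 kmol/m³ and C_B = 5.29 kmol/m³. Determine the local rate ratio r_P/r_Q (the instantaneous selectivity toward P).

S_{P/Q} = r_P/r_Q = (k₁·C_A^2·C_B)/(k₂) = (k₁/k₂)·C_A^2·C_B.
= (0.170×3.460^2×5.290) / (0.0504) = 10.77/0.05040 = 214.
Since the desired path is higher order in A, keeping C_A high (PFR or concentrated feed) favours P.

214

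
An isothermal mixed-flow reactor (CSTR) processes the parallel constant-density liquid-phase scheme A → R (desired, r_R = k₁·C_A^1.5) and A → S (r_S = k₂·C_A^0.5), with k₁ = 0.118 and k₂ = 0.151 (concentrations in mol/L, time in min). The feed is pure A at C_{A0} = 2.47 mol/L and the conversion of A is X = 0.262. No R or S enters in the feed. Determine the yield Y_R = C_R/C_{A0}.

0.154

Exit C_A = C_{A0}(1−X) = 2.47×0.738 = 1.823 mol/L.
A CSTR operates uniformly at the exit composition, giving r_R = 0.2904 and r_S = 0.2039 (each k·C_A^n at C_A = 1.823).
Fraction of consumed A going to R: r_R/(r_R+r_S) = 0.5875.
C_R = 0.5875·C_{A0}·X = 0.5875×2.47×0.262 = 0.380 mol/L; Y_R = C_R/C_{A0} = 0.154.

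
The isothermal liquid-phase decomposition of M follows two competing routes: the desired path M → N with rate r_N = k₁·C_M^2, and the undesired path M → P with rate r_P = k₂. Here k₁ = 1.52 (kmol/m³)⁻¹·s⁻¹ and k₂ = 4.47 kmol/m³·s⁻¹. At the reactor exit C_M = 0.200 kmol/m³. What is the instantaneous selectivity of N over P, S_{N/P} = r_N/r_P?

0.0136

S_{N/P} = r_N/r_P = (k₁·C_M^2)/(k₂) = (k₁/k₂)·C_M^2.
= (1.52×0.2000^2) / (4.47) = 0.06080/4.470 = 0.0136.
Since the desired path is higher order in M, keeping C_M high (PFR or concentrated feed) favours N.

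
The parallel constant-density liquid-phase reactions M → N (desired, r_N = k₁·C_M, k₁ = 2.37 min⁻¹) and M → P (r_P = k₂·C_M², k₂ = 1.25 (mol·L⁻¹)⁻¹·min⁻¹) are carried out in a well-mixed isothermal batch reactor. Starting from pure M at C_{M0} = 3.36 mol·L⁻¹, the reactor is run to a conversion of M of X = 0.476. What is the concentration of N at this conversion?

C_M = C_{M0}(1−X) = 1.761 mol·L⁻¹.
Along a PFR/batch, dC_N/dC_M = −r_N/(r_N+r_P) = −k₁/(k₁+k₂·C_M).
Integrating from C_{M0} to C_M: C_N = (2.37/1.25)·ln[(2.37+1.25·3.36)/(2.37+1.25·1.76)] = 1.896·ln(6.570/4.571) = 0.6879 mol·L⁻¹.

0.688 mol·L⁻¹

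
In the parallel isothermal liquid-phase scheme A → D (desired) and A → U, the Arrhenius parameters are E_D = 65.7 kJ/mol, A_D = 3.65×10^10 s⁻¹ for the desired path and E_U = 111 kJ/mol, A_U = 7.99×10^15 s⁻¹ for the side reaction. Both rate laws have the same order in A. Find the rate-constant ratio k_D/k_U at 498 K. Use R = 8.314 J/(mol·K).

k_D/k_U = (A_D/A_U)·exp[−(E_D−E_U)/(RT)] = (A_D/A_U)·exp[(E_U−E_D)/(RT)].
(E_U−E_D)/(RT) = (111−65.7)×10³/(8.314×498) = 45300/4140 = 10.94.
k_D/k_U = (3.65×10^10/7.99×10^15)·exp(10.94) = 4.568×10^-6 × 56446 = 0.258.
Since E_D < E_U, lowering the temperature improves selectivity toward D.

0.258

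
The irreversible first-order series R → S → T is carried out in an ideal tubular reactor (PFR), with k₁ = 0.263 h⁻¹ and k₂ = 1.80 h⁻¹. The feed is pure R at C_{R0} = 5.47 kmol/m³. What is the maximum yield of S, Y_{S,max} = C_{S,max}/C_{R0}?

For a first-order series the maximum intermediate yield is C_{S,max}/C_{R0} = (k₁/k₂)^[k₂/(k₂−k₁)].
= (0.263/1.80)^(1.80/(1.80−0.263)) = (0.1461)^(1.171) = 0.1051.

0.105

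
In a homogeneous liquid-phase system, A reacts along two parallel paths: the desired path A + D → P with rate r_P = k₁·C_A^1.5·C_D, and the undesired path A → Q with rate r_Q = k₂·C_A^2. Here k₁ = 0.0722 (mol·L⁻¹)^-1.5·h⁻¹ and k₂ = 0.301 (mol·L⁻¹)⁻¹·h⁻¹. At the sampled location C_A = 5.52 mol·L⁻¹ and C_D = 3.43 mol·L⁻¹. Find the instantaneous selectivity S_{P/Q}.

S_{P/Q} = r_P/r_Q = (k₁·C_A^1.5·C_D)/(k₂·C_A^2) = (k₁/k₂)·C_A^-0.5·C_D.
= (0.0722×5.520^1.5×3.430) / (0.301×5.520^2) = 3.212/9.172 = 0.350.
The undesired path is higher order in A, so low C_A (CSTR or dilute feed) favours P.

0.350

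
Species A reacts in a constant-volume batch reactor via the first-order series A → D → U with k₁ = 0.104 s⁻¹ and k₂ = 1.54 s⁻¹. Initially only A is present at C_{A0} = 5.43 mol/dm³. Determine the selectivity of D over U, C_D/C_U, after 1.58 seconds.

Solving the coupled first-order balances gives C_D(t) = [k₁/(k₂−k₁)]·C_{A0}·(e^(−k₁t) − e^(−k₂t)).
e^(−k₁t) = e^(−0.104×1.58) = e^(−0.1643) = 0.8485; e^(−k₂t) = e^(−2.433) = 0.08776.
C_D = 0.104×5.43/(1.54−0.104) × (0.8485−0.08776) = 0.3933×0.7607 = 0.2992 mol/dm³.
C_A = C_{A0}e^(−k₁t) = 4.607 mol/dm³, so C_U = C_{A0}−C_A−C_D = 0.5236 mol/dm³; C_D/C_U = 0.571.

0.571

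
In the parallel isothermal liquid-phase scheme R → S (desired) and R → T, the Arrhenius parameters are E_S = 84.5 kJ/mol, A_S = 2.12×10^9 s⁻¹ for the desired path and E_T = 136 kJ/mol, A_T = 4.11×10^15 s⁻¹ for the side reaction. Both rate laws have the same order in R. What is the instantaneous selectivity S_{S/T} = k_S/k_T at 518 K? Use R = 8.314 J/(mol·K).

k_S/k_T = (A_S/A_T)·exp[−(E_S−E_T)/(RT)] = (A_S/A_T)·exp[(E_T−E_S)/(RT)].
(E_T−E_S)/(RT) = (136−84.5)×10³/(8.314×518) = 51500/4307 = 11.96.
k_S/k_T = (2.12×10^9/4.11×10^15)·exp(11.96) = 5.158×10^-7 × 1.561×10^5 = 0.0805.
Since E_S < E_T, lowering the temperature improves selectivity toward S.

0.0805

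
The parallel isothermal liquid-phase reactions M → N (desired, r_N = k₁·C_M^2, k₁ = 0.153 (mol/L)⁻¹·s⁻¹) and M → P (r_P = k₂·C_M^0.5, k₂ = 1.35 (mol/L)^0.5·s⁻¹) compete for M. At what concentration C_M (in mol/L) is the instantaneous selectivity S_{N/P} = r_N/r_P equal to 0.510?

2.73 mol/L

S_{N/P} = (k₁/k₂)·C_M^1.5 ⇒ C_M = (S·k₂/k₁)^(1/1.5).
= (0.510×1.35/0.153)^(0.6667) = (4.500)^(0.6667) = 2.73 mol/L.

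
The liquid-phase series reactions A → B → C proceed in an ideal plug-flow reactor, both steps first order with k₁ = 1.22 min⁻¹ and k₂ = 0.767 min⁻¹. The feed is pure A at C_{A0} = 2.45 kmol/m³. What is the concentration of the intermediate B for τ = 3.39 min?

0.385 kmol/m³

For first-order series with pure A initially, C_B(τ) = k₁C_{A0}/(k₂−k₁)·(e^(−k₁τ) − e^(−k₂τ)).
e^(−k₁τ) = e^(−1.22×3.39) = e^(−4.136) = 0.01599; e^(−k₂τ) = e^(−2.600) = 0.07426.
C_B = 1.22×2.45/(0.767−1.22) × (0.01599−0.07426) = (-6.598)×(-0.05827) = 0.3845 kmol/m³.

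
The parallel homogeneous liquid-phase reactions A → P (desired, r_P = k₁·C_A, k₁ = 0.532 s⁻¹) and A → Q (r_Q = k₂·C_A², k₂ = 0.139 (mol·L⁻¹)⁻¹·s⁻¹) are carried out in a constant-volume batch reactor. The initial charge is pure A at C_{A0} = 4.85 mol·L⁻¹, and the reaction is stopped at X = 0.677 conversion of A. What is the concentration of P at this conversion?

1.82 mol·L⁻¹

C_A = C_{A0}(1−X) = 1.567 mol·L⁻¹.
Along a PFR/batch, dC_P/dC_A = −r_P/(r_P+r_Q) = −k₁/(k₁+k₂·C_A).
Integrating from C_{A0} to C_A: C_P = (0.532/0.139)·ln[(0.532+0.139·4.85)/(0.532+0.139·1.57)] = 3.827·ln(1.206/0.7498) = 1.820 mol·L⁻¹.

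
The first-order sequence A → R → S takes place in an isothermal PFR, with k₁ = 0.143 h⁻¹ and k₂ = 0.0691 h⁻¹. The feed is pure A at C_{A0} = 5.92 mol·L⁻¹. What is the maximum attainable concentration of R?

For a first-order series the maximum intermediate yield is C_{R,max}/C_{A0} = (k₁/k₂)^[k₂/(k₂−k₁)].
= (0.143/0.0691)^(0.0691/(0.0691−0.143)) = (2.069)^(-0.9350) = 0.5066.
C_{R,max} = 0.5066×5.92 = 3.00 mol·L⁻¹.

3.00 mol·L⁻¹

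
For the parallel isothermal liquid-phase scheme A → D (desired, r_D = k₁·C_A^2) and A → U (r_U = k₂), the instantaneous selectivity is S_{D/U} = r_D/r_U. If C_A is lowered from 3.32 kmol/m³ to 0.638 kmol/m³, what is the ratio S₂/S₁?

S_{D/U} = (k₁/k₂)·C_A^2, so S₂/S₁ = (C_{A,2}/C_{A,1})^2.
= (0.638/3.32)^2 = (0.1922)^2 = 0.0369.
Selectivity toward D falls as C_A falls — high-concentration operation is favoured.

0.0369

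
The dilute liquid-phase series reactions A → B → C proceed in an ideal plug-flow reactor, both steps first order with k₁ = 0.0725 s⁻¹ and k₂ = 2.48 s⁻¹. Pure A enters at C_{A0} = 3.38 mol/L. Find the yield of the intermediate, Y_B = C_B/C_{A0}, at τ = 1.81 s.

The intermediate concentration in a first-order A→B→C sequence is C_B = k₁C_{A0}(e^(−k₁τ) − e^(−k₂τ))/(k₂−k₁).
e^(−k₁τ) = e^(−0.0725×1.81) = e^(−0.1312) = 0.8770; e^(−k₂τ) = e^(−4.489) = 0.01123.
C_B = 0.0725×3.38/(2.48−0.0725) × (0.8770−0.01123) = 0.1018×0.8658 = 0.08812 mol/L.
Y_B = C_B/C_{A0} = 0.08812/3.38 = 0.0261.

0.0261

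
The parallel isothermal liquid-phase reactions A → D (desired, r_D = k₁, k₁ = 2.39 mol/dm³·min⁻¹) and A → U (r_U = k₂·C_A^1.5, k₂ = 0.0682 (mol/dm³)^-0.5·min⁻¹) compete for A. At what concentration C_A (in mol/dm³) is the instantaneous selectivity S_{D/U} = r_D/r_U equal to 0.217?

S_{D/U} = (k₁/k₂)·C_A^-1.5 ⇒ C_A = (S·k₂/k₁)^(1/(-1.5)).
= (0.217×0.0682/2.39)^(-0.6667) = (0.006192)^(-0.6667) = 29.7 mol/dm³.

29.7 mol/dm³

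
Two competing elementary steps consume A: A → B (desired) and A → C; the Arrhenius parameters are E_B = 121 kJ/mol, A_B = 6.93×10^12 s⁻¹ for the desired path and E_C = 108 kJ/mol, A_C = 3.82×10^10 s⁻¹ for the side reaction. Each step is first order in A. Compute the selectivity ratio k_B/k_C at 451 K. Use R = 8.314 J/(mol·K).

5.66

Since both paths have the same order in A, the concentration cancels and S_{B/C} = k_B/k_C = (A_B/A_C)·exp[(E_C−E_B)/(RT)].
(E_C−E_B)/(RT) = (108−121)×10³/(8.314×451) = -13000/3750 = -3.467.
k_B/k_C = (6.93×10^12/3.82×10^10)·exp(-3.467) = 181.4 × 0.03121 = 5.66.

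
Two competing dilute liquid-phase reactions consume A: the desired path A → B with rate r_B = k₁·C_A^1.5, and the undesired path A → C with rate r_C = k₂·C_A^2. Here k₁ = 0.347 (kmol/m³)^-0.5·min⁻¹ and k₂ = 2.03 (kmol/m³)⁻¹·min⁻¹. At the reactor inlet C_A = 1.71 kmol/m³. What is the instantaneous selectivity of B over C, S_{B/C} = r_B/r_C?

0.131

S_{B/C} = r_B/r_C = (k₁·C_A^1.5)/(k₂·C_A^2) = (k₁/k₂)·C_A^-0.5.
= (0.347×1.710^1.5) / (2.03×1.710^2) = 0.7759/5.936 = 0.131.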